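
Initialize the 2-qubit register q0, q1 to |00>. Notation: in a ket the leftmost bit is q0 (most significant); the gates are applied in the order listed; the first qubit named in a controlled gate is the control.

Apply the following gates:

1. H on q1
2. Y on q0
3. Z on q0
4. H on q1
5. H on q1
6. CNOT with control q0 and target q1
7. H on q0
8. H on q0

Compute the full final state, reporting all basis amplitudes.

After the circuit, the state carries amplitude 0 on |00>, 0 on |01>, -sqrt(2)*I/2 on |10>, -sqrt(2)*I/2 on |11>.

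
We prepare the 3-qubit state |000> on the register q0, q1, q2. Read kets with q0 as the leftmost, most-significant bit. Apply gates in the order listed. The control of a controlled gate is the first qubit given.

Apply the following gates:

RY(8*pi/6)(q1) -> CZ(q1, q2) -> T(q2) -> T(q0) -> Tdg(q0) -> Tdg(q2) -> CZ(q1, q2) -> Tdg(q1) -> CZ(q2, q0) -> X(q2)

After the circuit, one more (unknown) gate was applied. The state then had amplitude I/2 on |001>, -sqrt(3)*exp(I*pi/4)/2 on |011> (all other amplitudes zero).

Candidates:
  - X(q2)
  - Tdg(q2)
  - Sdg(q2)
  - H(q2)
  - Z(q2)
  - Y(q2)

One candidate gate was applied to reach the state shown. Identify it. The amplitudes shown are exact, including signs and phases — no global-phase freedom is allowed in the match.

The unique candidate consistent with the amplitudes is Sdg(q2). Key observation: the block from step 2 through step 7 cancels to the identity and can be dropped.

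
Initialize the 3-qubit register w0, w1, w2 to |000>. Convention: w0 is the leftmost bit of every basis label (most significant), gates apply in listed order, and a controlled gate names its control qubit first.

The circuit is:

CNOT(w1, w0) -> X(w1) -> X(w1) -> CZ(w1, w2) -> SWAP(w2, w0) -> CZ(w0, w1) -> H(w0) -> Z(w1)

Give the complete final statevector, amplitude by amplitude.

After the circuit, the state carries amplitude sqrt(2)/2 on |000>, sqrt(2)/2 on |100>, and 0 on every other basis state.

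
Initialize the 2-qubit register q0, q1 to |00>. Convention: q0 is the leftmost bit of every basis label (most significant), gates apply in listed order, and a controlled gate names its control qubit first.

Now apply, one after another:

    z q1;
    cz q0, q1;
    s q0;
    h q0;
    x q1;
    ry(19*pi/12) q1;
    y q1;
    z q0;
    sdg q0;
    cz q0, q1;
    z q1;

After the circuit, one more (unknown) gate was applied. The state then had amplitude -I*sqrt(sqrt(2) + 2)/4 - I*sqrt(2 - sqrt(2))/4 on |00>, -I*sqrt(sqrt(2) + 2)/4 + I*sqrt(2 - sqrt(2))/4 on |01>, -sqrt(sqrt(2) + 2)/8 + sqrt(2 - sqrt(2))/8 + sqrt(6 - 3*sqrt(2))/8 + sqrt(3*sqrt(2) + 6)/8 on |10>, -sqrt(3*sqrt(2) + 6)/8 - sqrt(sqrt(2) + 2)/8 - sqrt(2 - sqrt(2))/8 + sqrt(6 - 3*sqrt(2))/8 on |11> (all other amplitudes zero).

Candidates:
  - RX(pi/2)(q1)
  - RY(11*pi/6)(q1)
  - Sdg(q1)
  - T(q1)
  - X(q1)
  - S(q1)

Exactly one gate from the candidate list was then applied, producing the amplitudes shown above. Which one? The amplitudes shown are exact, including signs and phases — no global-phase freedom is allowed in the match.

The applied gate was RY(11*pi/6)(q1).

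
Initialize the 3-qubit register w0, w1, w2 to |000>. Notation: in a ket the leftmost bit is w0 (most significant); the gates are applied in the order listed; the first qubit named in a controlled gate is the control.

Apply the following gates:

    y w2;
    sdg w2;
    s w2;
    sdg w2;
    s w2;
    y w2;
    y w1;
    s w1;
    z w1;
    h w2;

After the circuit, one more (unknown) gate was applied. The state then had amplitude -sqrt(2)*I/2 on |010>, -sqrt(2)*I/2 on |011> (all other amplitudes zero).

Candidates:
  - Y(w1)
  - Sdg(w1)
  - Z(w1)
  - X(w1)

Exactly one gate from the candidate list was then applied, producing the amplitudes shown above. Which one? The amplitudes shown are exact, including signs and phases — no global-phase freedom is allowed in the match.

The applied gate was Sdg(w1).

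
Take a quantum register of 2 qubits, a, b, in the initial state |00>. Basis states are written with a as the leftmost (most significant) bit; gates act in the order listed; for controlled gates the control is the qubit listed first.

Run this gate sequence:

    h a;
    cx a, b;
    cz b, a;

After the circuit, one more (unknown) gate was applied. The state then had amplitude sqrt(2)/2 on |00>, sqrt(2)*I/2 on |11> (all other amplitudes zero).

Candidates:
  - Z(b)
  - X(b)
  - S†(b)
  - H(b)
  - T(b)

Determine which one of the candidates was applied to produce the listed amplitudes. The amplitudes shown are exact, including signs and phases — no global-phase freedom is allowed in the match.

The applied gate was S†(b).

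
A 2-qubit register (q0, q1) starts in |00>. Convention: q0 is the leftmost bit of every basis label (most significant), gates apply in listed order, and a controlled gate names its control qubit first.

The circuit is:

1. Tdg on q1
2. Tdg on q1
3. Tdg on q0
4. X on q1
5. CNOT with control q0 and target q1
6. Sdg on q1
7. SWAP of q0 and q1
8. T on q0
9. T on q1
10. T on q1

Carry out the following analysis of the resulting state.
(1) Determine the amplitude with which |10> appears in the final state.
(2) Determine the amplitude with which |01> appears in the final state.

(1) The final state's coefficient on |10> equals -exp(3*I*pi/4).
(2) The amplitude on |01> is 0.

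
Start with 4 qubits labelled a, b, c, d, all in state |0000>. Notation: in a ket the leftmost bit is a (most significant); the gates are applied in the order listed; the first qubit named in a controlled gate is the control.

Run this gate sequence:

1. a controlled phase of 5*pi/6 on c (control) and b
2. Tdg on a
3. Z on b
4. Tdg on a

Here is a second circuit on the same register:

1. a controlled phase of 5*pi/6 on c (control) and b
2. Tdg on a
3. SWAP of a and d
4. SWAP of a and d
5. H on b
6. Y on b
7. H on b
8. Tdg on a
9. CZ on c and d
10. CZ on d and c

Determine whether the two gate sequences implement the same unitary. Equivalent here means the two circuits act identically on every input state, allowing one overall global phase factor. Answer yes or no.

No — the two circuits implement different unitaries, even allowing a global phase.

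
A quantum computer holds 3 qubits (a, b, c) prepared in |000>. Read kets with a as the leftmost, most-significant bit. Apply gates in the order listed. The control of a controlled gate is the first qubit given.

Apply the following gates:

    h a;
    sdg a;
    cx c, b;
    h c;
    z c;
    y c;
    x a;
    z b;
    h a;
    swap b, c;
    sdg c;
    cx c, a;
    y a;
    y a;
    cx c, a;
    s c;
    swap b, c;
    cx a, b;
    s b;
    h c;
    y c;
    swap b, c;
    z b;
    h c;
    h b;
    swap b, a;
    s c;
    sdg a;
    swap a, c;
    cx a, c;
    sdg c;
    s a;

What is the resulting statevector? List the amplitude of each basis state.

The final amplitudes are 1/4 - I/4 on |000>, 1/4 - I/4 on |001>, 1/4 - I/4 on |010>, 1/4 - I/4 on |011>, -1/4 - I/4 on |100>, 1/4 + I/4 on |101>, 1/4 + I/4 on |110>, -1/4 - I/4 on |111>. Key observation: the block from step 10 through step 17 cancels to the identity and can be dropped.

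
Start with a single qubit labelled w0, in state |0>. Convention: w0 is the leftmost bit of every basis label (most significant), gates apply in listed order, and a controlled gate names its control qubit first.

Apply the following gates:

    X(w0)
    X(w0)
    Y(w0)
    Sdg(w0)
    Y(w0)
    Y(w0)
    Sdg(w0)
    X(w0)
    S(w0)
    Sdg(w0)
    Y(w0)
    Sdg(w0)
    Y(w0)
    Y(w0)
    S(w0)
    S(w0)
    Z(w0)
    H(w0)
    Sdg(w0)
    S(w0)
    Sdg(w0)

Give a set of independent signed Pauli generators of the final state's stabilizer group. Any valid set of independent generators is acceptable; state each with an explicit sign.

One valid set of independent stabilizer generators is +Y (any independent generating set of the same group is equally correct).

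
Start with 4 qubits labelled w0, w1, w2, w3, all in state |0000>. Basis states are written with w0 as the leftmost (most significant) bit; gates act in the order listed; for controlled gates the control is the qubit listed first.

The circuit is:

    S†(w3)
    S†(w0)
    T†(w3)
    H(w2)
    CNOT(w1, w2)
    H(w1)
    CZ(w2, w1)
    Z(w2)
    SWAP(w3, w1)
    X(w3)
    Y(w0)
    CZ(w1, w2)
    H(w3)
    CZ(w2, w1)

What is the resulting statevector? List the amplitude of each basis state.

The resulting statevector has amplitude sqrt(2)*I/2 on |1000>, sqrt(2)*I/2 on |1011>, and 0 on every other basis state.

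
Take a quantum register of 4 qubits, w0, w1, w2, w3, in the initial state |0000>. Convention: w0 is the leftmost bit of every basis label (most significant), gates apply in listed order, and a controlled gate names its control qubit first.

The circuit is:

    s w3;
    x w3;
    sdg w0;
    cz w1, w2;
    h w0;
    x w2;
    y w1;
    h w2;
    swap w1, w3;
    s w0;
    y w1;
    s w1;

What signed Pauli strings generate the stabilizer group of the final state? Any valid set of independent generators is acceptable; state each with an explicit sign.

One valid set of independent stabilizer generators is +YIII, -IIXI, +IZII, -IIIZ (any independent generating set of the same group is equally correct).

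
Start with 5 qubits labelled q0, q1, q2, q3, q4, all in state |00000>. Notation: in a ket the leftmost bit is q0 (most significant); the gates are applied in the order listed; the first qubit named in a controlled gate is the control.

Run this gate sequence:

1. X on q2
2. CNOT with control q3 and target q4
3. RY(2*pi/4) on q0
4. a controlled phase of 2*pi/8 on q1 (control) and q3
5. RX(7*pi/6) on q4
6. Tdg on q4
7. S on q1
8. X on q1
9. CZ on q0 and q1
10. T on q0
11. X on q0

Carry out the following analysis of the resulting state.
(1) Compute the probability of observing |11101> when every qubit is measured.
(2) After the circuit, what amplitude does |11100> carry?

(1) The probability of measuring |11101> is sqrt(3)/8 + 1/4.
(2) The final state's coefficient on |11100> equals 1/4 - sqrt(3)/4.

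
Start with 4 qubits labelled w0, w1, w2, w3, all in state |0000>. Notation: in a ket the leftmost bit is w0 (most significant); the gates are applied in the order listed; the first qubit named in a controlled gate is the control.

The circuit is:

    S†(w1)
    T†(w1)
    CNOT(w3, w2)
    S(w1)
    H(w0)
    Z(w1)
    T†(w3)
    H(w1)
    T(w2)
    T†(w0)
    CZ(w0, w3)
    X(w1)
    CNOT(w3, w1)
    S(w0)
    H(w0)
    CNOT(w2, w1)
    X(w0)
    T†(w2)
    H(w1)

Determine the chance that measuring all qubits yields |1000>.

The probability of measuring |1000> is sqrt(2)/4 + 1/2.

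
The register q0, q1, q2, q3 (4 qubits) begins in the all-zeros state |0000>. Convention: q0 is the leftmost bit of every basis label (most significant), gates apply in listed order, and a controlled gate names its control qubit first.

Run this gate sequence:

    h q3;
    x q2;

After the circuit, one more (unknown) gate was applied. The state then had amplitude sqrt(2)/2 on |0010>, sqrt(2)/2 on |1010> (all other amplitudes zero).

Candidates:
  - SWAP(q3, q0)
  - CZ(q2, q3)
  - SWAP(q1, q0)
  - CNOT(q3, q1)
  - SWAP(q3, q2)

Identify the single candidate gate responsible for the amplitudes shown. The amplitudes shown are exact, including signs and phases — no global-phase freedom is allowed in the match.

The applied gate was SWAP(q3, q0).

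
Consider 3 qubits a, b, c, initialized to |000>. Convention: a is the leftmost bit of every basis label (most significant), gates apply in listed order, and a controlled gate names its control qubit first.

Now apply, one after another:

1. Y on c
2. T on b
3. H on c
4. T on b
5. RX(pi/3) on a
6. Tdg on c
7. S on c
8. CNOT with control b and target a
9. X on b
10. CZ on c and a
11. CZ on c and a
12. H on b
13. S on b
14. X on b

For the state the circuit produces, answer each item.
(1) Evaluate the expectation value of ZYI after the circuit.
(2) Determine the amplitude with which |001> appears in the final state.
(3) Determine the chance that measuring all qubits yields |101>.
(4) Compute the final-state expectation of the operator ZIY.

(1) The observable ZYI averages to 1/2. Key observation: the block from step 10 through step 11 cancels to the identity and can be dropped.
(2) |001> carries amplitude -sqrt(3)*exp(I*pi/4)/4 in the final state.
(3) A full measurement returns |101> with probability 1/16.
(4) The expectation value of ZIY is -sqrt(2)/4.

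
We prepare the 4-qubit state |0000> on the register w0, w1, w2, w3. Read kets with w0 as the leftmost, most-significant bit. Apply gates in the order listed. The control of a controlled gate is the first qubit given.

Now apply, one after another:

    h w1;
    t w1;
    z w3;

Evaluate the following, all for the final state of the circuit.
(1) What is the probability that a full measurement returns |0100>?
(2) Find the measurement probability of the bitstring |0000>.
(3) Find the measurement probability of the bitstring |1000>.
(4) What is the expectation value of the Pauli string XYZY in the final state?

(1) A full measurement returns |0100> with probability 1/2.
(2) Outcome |0000> occurs with probability 1/2.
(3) The probability of measuring |1000> is 0.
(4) The observable XYZY averages to 0.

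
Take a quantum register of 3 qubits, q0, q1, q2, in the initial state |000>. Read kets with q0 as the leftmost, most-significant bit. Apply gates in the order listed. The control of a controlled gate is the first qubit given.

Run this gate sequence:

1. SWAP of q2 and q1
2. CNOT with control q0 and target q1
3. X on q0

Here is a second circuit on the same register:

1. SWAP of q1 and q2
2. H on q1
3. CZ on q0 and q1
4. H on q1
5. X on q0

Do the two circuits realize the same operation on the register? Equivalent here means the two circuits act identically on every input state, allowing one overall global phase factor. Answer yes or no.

Yes, they are equivalent — the unitaries differ by at most a global phase.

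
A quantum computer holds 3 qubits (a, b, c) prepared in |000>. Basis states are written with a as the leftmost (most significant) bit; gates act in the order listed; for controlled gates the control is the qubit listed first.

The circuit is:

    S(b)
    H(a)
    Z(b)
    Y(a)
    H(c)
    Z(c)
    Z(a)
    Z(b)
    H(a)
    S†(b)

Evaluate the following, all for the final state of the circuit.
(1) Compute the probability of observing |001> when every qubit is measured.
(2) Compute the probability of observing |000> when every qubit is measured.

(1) The probability of measuring |001> is 1/2.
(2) Outcome |000> occurs with probability 1/2.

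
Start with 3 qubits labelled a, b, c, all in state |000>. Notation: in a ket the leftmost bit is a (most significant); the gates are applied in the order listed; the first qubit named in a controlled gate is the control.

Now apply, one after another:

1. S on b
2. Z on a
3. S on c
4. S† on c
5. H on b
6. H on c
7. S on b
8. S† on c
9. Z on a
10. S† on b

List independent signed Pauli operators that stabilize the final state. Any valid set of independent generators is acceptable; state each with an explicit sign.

One valid set of independent stabilizer generators is +IXI, -IIY, +ZII (any independent generating set of the same group is equally correct).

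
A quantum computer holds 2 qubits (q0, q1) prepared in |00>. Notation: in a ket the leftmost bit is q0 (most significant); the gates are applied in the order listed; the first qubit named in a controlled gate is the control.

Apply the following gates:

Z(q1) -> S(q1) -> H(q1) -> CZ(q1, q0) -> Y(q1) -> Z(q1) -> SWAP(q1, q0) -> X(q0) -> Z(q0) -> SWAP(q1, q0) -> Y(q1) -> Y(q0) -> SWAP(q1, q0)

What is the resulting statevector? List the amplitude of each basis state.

The final amplitudes are 0 on |00>, sqrt(2)*I/2 on |01>, 0 on |10>, sqrt(2)*I/2 on |11>.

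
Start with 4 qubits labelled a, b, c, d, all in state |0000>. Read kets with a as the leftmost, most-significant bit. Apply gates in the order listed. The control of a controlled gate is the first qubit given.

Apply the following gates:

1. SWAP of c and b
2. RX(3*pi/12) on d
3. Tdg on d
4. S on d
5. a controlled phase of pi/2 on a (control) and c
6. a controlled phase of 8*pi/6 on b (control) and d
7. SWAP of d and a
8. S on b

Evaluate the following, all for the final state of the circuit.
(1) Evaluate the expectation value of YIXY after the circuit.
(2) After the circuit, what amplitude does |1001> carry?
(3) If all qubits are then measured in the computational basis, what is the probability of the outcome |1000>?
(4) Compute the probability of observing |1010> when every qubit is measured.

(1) The expectation value of YIXY is 0.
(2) The final state's coefficient on |1001> equals 0.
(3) Outcome |1000> occurs with probability 1/2 - sqrt(2)/4.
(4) A full measurement returns |1010> with probability 0.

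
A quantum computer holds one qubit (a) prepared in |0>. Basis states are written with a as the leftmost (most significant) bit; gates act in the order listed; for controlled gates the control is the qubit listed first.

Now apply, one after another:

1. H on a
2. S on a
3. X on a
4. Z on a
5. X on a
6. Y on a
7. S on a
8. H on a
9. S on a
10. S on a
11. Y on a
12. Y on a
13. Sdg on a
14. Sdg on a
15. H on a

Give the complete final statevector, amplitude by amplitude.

The final amplitudes are sqrt(2)/2 on |0>, sqrt(2)/2 on |1>. Key observation: the block from step 8 through step 15 cancels to the identity and can be dropped.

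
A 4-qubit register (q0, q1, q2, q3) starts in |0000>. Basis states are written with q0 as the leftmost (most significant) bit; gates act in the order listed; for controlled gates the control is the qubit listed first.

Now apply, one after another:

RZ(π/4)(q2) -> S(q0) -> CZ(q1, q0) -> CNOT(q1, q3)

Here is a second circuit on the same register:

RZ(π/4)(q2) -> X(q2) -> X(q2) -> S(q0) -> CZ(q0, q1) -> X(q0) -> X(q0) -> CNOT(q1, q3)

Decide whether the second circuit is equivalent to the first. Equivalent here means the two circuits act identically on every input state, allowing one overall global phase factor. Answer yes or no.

Yes — the two circuits implement the same unitary up to a global phase.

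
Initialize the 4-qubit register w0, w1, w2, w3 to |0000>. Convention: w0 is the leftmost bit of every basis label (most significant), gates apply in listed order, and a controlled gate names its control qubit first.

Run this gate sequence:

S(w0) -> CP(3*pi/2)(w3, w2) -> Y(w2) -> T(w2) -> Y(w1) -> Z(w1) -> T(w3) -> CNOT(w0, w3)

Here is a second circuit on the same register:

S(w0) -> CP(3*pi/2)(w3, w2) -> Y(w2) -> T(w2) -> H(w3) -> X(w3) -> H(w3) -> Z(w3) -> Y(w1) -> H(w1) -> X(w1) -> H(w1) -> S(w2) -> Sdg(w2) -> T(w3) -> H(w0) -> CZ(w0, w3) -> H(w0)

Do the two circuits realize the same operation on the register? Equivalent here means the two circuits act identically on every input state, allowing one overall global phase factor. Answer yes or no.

No, they are not equivalent — no single phase factor reconciles the two unitaries.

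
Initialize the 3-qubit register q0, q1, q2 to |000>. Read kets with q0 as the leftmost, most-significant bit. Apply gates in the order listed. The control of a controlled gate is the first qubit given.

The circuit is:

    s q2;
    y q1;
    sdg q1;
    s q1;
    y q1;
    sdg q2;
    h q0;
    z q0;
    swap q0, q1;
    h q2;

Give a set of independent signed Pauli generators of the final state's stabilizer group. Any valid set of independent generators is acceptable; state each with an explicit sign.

The stabilizer group can be generated by -IXI, +IIX, +ZII, among other valid generating sets. Key observation: gates 1-6 undo each other exactly, leaving only the rest of the circuit to track.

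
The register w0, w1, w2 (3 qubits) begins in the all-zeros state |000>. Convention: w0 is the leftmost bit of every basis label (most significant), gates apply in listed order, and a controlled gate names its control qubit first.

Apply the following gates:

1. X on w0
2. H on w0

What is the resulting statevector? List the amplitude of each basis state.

After the circuit, the state carries amplitude sqrt(2)/2 on |000>, -sqrt(2)/2 on |100>, and 0 on every other basis state.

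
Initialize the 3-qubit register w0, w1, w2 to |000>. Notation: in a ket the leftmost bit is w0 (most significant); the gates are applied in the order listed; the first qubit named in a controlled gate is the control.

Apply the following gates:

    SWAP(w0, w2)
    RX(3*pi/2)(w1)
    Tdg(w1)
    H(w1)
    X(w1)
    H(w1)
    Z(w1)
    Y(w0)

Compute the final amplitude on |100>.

The final state's coefficient on |100> equals -sqrt(2)*I/2. Key observation: steps 4-7 multiply out to the identity, so the circuit reduces to the remaining gates.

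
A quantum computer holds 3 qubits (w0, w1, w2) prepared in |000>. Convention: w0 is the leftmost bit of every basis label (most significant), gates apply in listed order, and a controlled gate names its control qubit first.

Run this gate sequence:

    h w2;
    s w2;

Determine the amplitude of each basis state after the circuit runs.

The final amplitudes are sqrt(2)/2 on |000>, sqrt(2)*I/2 on |001>, and 0 on every other basis state.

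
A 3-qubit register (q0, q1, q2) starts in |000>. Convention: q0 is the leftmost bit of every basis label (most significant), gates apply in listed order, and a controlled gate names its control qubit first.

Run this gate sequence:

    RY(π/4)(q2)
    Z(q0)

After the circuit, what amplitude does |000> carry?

The amplitude on |000> is sqrt(sqrt(2) + 2)/2.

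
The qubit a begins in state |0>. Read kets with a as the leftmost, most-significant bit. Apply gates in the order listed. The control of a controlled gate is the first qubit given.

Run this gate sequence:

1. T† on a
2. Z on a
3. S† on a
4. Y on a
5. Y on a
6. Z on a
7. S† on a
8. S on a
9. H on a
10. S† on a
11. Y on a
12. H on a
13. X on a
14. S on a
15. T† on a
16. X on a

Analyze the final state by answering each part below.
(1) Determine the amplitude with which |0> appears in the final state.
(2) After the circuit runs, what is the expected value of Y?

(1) The amplitude on |0> is -sqrt(2)/2.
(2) In the final state, Y has expectation sqrt(2)/2.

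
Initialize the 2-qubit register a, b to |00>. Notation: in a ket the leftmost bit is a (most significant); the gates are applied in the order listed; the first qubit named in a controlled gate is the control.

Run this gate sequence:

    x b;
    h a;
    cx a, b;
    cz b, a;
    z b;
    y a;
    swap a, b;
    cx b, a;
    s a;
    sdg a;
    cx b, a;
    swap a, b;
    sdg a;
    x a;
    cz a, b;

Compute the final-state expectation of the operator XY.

The expectation value of XY is -1. Key observation: gates 7-12 undo each other exactly, leaving only the rest of the circuit to track.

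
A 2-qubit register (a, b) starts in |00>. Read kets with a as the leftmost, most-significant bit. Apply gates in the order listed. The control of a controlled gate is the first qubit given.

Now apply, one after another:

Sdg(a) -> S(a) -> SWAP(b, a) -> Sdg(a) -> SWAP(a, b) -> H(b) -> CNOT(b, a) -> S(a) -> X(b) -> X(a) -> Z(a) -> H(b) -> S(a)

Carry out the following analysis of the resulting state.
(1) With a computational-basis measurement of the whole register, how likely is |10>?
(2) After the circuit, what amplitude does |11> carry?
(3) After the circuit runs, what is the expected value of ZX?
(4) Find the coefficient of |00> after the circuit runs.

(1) The probability of measuring |10> is 1/4.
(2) The final state's coefficient on |11> equals I/2.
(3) The observable ZX averages to 1.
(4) The final state's coefficient on |00> equals I/2.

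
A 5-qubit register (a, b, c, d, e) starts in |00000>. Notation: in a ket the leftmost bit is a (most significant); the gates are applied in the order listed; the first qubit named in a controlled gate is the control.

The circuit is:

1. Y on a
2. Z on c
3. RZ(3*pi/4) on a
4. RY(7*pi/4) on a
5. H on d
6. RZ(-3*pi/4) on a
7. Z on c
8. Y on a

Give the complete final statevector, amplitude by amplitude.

The final amplitudes are -sqrt(2*sqrt(2) + 4)/4 on |00000>, -sqrt(2*sqrt(2) + 4)/4 on |00010>, sqrt(4 - 2*sqrt(2))*exp(3*I*pi/4)/4 on |10000>, sqrt(4 - 2*sqrt(2))*exp(3*I*pi/4)/4 on |10010>, and 0 on every other basis state.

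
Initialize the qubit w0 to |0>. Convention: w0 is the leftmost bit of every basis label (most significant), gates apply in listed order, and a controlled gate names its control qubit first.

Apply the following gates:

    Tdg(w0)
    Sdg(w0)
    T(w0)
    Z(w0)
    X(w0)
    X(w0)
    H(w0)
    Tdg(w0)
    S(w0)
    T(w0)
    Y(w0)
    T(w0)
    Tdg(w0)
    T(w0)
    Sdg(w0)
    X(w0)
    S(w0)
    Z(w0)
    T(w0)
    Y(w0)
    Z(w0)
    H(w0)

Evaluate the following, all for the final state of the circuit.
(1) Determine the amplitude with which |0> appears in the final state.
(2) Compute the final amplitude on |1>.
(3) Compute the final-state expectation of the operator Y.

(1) The final state's coefficient on |0> equals (-1 - I)*exp(I*pi/4)/2. Key observation: the block from step 5 through step 6 cancels to the identity and can be dropped.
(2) |1> carries amplitude -sqrt(2)/2 in the final state.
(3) The expectation value of Y is -1.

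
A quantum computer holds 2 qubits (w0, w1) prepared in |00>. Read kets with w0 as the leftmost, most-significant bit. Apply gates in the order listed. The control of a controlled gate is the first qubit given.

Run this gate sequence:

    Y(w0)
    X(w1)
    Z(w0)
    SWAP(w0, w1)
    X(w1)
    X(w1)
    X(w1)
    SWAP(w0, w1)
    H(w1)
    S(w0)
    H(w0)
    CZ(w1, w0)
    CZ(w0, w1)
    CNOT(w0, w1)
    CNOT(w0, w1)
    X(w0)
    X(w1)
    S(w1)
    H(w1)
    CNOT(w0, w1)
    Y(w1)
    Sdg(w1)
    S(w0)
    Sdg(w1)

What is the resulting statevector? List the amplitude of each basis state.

The final amplitudes are sqrt(2)*(1 + I)/4 on |00>, sqrt(2)*(1 - I)/4 on |01>, sqrt(2)*(1 + I)/4 on |10>, sqrt(2)*(-1 + I)/4 on |11>.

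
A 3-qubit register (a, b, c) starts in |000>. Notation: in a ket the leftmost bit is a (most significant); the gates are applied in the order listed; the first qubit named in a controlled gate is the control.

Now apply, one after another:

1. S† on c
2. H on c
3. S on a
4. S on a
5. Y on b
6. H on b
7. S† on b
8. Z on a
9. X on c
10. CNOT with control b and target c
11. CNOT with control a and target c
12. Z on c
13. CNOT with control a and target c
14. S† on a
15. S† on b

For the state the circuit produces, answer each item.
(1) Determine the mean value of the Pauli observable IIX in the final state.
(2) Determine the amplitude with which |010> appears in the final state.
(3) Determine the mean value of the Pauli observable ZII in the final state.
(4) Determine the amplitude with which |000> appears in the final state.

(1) The observable IIX averages to -1.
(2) The final state's coefficient on |010> equals I/2.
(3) In the final state, ZII has expectation 1.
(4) The amplitude on |000> is I/2.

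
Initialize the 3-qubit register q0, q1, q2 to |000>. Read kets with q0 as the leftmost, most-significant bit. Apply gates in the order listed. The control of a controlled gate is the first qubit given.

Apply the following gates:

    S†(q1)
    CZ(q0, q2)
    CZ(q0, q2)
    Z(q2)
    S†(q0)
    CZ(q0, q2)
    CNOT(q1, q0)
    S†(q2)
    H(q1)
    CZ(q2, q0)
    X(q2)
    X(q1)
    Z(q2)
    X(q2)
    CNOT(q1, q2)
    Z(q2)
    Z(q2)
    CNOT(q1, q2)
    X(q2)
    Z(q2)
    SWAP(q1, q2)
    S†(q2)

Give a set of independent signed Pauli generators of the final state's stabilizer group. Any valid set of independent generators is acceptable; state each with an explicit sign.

The final state is stabilized by the group generated by -IIY, +ZII, -IZI; other independent generating sets are equally valid. Key observation: steps 13-20 multiply out to the identity, so the circuit reduces to the remaining gates.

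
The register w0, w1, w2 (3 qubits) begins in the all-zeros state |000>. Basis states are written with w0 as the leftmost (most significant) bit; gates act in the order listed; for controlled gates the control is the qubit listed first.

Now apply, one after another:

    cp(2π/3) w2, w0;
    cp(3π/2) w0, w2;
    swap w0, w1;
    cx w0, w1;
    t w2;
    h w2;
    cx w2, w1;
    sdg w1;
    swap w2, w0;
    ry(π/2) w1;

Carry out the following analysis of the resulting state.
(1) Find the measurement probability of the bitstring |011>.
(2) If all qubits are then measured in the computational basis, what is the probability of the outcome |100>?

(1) A full measurement returns |011> with probability 0.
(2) The probability of measuring |100> is 1/4.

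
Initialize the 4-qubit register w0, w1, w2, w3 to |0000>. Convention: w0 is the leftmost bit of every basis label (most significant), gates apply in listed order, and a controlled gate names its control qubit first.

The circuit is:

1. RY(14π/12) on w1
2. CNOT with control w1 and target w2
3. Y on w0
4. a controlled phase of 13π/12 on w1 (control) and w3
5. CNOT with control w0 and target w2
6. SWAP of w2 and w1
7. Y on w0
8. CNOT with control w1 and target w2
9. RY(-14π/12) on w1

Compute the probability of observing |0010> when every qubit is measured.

The probability of measuring |0010> is 1/4.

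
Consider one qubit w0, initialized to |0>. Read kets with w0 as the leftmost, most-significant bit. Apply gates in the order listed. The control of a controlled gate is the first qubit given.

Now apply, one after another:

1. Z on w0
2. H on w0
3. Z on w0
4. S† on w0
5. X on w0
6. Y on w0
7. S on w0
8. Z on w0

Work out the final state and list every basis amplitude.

After the circuit, the state carries amplitude -sqrt(2)*I/2 on |0>, sqrt(2)*I/2 on |1>.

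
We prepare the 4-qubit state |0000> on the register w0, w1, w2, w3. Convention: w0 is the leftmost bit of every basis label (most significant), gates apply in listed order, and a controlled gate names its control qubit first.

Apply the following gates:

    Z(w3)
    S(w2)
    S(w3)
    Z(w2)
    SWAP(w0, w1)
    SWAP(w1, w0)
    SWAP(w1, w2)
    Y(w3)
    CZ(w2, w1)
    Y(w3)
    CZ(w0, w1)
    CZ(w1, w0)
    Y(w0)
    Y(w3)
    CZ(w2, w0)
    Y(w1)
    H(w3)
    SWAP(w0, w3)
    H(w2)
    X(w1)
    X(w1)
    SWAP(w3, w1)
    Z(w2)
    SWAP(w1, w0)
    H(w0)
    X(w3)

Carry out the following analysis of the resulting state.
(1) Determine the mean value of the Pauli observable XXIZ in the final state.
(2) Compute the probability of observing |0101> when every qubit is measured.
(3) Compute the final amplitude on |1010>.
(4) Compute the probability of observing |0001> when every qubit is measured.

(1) The expectation value of XXIZ is 1. Key observation: gates 20-21 undo each other exactly, leaving only the rest of the circuit to track.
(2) The probability of measuring |0101> is 0.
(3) |1010> carries amplitude -sqrt(2)*I/4 in the final state.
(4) Outcome |0001> occurs with probability 0.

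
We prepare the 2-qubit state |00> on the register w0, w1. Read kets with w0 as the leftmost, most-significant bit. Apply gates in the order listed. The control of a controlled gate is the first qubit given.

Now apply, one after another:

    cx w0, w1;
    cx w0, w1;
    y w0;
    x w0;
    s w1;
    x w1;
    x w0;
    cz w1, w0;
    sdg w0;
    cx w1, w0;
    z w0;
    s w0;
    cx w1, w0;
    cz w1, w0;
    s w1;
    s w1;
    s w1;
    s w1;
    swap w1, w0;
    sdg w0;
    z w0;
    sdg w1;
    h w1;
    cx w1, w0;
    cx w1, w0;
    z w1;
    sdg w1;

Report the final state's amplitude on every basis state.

The final amplitudes are 0 on |00>, 0 on |01>, sqrt(2)/2 on |10>, -sqrt(2)*I/2 on |11>.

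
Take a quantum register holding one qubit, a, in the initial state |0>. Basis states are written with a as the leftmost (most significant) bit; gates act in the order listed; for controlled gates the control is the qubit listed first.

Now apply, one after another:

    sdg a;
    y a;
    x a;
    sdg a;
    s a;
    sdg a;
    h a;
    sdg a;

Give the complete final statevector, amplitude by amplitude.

The final amplitudes are sqrt(2)*I/2 on |0>, sqrt(2)/2 on |1>.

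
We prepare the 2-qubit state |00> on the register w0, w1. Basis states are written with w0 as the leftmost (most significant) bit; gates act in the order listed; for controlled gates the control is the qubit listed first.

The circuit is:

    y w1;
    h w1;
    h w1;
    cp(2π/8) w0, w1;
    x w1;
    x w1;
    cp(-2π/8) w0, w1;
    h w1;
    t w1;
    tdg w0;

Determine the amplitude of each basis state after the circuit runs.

The final amplitudes are sqrt(2)*I/2 on |00>, -sqrt(2)*exp(3*I*pi/4)/2 on |01>, 0 on |10>, 0 on |11>. Key observation: gates 3-8 undo each other exactly, leaving only the rest of the circuit to track.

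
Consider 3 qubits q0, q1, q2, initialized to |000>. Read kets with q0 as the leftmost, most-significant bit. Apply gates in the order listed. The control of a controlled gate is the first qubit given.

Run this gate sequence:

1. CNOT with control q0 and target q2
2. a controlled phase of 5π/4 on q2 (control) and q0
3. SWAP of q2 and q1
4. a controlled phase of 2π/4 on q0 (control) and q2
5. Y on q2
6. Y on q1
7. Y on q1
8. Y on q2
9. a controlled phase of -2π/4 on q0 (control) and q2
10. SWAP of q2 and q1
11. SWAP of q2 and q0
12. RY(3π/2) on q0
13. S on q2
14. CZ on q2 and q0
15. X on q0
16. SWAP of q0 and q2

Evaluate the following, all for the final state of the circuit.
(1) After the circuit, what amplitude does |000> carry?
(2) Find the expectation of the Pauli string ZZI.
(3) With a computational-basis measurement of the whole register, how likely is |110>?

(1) The amplitude on |000> is sqrt(2)/2. Key observation: steps 3-10 multiply out to the identity, so the circuit reduces to the remaining gates.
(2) In the final state, ZZI has expectation 1.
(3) Outcome |110> occurs with probability 0.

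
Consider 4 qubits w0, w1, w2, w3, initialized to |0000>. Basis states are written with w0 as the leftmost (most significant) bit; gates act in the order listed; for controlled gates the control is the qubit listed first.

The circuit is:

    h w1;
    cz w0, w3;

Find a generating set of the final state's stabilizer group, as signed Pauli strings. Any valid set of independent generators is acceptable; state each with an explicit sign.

The final state is stabilized by the group generated by +IXII, +ZIII, +IIZI, +IIIZ; other independent generating sets are equally valid.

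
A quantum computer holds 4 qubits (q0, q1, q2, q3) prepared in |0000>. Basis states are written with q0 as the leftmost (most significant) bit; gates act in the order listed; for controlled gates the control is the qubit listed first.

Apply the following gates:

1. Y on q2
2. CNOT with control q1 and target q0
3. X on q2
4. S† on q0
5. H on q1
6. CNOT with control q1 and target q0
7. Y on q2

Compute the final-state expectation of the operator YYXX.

In the final state, YYXX has expectation 0.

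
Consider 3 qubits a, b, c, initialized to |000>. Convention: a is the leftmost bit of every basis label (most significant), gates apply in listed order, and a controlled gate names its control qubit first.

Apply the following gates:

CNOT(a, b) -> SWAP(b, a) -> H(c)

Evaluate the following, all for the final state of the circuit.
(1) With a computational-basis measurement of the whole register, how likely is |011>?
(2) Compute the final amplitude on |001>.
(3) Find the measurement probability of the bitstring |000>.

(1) A full measurement returns |011> with probability 0.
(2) The amplitude on |001> is sqrt(2)/2.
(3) The probability of measuring |000> is 1/2.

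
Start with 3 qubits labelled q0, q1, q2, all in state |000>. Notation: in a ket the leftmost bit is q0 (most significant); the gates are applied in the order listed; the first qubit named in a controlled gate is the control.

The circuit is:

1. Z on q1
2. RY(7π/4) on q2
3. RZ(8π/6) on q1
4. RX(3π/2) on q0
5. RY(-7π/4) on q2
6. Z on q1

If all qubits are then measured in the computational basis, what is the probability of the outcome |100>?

The probability of measuring |100> is 1/2.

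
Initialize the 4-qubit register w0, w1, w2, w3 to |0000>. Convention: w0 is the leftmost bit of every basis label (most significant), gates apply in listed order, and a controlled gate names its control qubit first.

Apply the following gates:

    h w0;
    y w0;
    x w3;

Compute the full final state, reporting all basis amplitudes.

After the circuit, the state carries amplitude -sqrt(2)*I/2 on |0001>, sqrt(2)*I/2 on |1001>, and 0 on every other basis state.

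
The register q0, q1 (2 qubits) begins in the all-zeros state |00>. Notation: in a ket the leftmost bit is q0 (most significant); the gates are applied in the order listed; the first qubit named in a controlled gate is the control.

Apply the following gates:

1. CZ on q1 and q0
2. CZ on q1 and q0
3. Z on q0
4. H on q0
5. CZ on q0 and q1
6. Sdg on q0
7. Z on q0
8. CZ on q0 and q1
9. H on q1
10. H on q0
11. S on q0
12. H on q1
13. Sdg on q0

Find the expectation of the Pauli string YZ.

In the final state, YZ has expectation -1. Key observation: steps 1-2 multiply out to the identity, so the circuit reduces to the remaining gates.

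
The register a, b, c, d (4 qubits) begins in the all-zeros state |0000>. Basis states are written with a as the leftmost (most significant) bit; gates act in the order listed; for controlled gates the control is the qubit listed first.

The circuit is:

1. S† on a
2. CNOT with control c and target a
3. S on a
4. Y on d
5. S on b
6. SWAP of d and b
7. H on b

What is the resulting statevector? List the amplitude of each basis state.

The resulting statevector has amplitude sqrt(2)*I/2 on |0000>, -sqrt(2)*I/2 on |0100>, and 0 on every other basis state.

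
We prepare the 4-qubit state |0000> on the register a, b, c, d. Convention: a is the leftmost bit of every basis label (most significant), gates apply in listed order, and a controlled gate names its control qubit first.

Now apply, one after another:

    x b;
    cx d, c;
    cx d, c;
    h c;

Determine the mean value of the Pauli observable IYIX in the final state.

The observable IYIX averages to 0.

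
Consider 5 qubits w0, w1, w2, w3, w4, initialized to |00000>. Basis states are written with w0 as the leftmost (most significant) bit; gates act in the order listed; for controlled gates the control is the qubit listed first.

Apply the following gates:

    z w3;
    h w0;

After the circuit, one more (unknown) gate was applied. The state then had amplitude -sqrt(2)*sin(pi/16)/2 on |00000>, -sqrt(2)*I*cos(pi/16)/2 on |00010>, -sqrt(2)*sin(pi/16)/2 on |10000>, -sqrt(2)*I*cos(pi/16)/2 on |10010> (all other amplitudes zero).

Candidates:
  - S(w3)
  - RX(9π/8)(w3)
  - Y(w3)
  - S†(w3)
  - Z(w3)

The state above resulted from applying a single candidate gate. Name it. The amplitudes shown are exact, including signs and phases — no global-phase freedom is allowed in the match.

The applied gate was RX(9π/8)(w3).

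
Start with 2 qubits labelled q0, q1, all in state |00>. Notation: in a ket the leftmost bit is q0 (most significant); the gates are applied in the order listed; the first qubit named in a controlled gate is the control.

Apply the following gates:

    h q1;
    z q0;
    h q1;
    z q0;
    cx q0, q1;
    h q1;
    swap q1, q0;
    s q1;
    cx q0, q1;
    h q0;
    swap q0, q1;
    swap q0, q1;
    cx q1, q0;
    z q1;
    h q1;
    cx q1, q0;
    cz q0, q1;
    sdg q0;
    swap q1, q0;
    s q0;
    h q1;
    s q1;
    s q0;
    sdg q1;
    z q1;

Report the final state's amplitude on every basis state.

After the circuit, the state carries amplitude 1/2 on |00>, -1/2 on |01>, -1/2 on |10>, 1/2 on |11>.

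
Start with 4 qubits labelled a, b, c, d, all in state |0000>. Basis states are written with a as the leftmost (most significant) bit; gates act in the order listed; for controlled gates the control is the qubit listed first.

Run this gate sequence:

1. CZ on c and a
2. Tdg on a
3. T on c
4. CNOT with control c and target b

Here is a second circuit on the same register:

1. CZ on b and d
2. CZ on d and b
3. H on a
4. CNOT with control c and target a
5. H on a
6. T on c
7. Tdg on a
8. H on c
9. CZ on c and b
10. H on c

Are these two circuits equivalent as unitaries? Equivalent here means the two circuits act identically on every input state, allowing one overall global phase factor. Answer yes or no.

No — the two circuits implement different unitaries, even allowing a global phase.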